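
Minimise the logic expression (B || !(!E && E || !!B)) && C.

C

(B || !(!E && E || !!B)) && C
= (B || !(!E && E || B)) && C
= (B || !B) && C
= C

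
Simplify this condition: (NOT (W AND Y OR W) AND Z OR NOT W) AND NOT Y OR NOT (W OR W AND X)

(NOT (W AND Y OR W) AND Z OR NOT W) AND NOT Y OR NOT (W OR W AND X)
= (NOT (W AND Y OR W) AND Z OR NOT W) AND NOT Y OR NOT W   (absorption)
= (NOT W AND Z OR NOT W) AND NOT Y OR NOT W   (absorption)
= NOT W AND NOT Y OR NOT W   (absorption)
= NOT W   (absorption)

NOT W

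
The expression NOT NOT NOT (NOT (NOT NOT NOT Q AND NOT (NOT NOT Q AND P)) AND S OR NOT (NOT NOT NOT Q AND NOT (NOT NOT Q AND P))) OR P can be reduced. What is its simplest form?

NOT NOT NOT (NOT (NOT NOT NOT Q AND NOT (NOT NOT Q AND P)) AND S OR NOT (NOT NOT NOT Q AND NOT (NOT NOT Q AND P))) OR P
= NOT NOT NOT NOT (NOT NOT NOT Q AND NOT (NOT NOT Q AND P)) OR P   (absorption)
= NOT NOT NOT (NOT NOT Q OR NOT NOT Q AND P) OR P   (De Morgan)
= NOT NOT NOT NOT NOT Q OR P   (absorption)
= NOT NOT NOT Q OR P   (double negation)
= NOT Q OR P   (double negation)

NOT Q OR P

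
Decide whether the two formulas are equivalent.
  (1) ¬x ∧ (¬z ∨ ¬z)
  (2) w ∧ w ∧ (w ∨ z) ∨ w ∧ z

No

E1: ¬x ∧ (¬z ∨ ¬z)
    = ¬x ∧ ¬z   — idempotence
E2: w ∧ w ∧ (w ∨ z) ∨ w ∧ z
    = w ∧ w ∨ w ∧ z   — absorption
    = w ∧ (w ∨ z)   — distribution
    = w   — absorption
These differ: at w=1, x=0, z=1, E1 = 0 but E2 = 1.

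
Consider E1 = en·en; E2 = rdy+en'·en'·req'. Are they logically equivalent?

E1: en·en
    = en   [idempotence]
E2: rdy+en'·en'·req'
    = rdy+en'·req'   [idempotence]
These differ: at en=0, rdy=1, req=0, E1 = 0 but E2 = 1.

No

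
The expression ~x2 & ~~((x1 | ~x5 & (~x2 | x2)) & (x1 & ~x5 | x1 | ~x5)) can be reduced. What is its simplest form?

~x2 & (x1 | ~x5)

~x2 & ~~((x1 | ~x5 & (~x2 | x2)) & (x1 & ~x5 | x1 | ~x5))
= ~x2 & ~~((x1 | ~x5) & (x1 & ~x5 | x1 | ~x5))   [complement / identity]
= ~x2 & ~~((x1 | ~x5) & (x1 | ~x5))   [absorption]
= ~x2 & ~~(x1 | ~x5)   [idempotence]
= ~x2 & (x1 | ~x5)   [double negation]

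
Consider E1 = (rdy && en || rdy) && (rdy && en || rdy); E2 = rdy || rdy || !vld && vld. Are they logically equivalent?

Yes

E1: (rdy && en || rdy) && (rdy && en || rdy)
    = rdy && en || rdy   [idempotence]
    = rdy   [absorption]
E2: rdy || rdy || !vld && vld
    = rdy || !vld && vld   [idempotence]
    = rdy   [complement / identity]
Both reduce to rdy, so they are equivalent.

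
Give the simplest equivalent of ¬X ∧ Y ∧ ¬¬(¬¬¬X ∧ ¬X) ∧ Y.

¬X ∧ Y

¬X ∧ Y ∧ ¬¬(¬¬¬X ∧ ¬X) ∧ Y
= ¬X ∧ Y ∧ ¬¬(¬X ∧ ¬X) ∧ Y   — double negation
= ¬X ∧ Y ∧ ¬¬¬X ∧ Y   — idempotence
= ¬X ∧ Y ∧ ¬X ∧ Y   — double negation
= ¬X ∧ Y   — idempotence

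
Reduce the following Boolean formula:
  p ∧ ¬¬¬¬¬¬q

p ∧ ¬¬¬¬¬¬q
= p ∧ ¬¬¬¬q   [double negation]
= p ∧ ¬¬q   [double negation]
= p ∧ q   [double negation]

p ∧ q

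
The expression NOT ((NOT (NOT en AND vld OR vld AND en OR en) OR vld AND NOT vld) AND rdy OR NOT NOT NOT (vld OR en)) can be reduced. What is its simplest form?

vld OR en

NOT ((NOT (NOT en AND vld OR vld AND en OR en) OR vld AND NOT vld) AND rdy OR NOT NOT NOT (vld OR en))
= NOT ((NOT (NOT en AND vld OR vld AND en OR en) OR vld AND NOT vld) AND rdy OR NOT (vld OR en))   (double negation)
= NOT ((NOT (vld OR en) OR vld AND NOT vld) AND rdy OR NOT (vld OR en))   (distribution)
= NOT (NOT (vld OR en) AND rdy OR NOT (vld OR en))   (complement / identity)
= NOT NOT (vld OR en)   (absorption)
= vld OR en   (double negation)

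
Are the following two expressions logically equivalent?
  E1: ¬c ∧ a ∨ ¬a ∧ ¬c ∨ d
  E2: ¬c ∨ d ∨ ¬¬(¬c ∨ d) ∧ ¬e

Yes

E1: ¬c ∧ a ∨ ¬a ∧ ¬c ∨ d
    = ¬c ∨ d
E2: ¬c ∨ d ∨ ¬¬(¬c ∨ d) ∧ ¬e
    = ¬c ∨ d ∨ (¬c ∨ d) ∧ ¬e
    = ¬c ∨ d
Both reduce to ¬c ∨ d, so they are equivalent.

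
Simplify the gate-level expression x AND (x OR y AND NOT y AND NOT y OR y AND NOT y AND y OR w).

x

x AND (x OR y AND NOT y AND NOT y OR y AND NOT y AND y OR w)
= x AND (x OR y AND NOT y OR w)   (distribution)
= x AND (x OR w)   (complement / identity)
= x   (absorption)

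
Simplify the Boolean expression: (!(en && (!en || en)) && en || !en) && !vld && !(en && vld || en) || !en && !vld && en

!en && !vld

(!(en && (!en || en)) && en || !en) && !vld && !(en && vld || en) || !en && !vld && en
= (!en && en || !en) && !vld && !(en && vld || en) || !en && !vld && en   (complement / identity)
= !en && !vld && !(en && vld || en) || !en && !vld && en   (complement / identity)
= !en && !vld && !en || !en && !vld && en   (absorption)
= !en && !vld   (distribution)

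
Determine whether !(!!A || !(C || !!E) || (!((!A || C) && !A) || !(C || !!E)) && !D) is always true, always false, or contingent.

contingent

!(!!A || !(C || !!E) || (!((!A || C) && !A) || !(C || !!E)) && !D)
= !(!!A || !(C || !!E) || (!!A || !(C || !!E)) && !D)   (absorption)
= !(!!A || !(C || !!E))   (absorption)
= !A && (C || !!E)   (De Morgan)
= !A && (C || E)   (double negation)
This depends on A, C, E, so it is not a constant.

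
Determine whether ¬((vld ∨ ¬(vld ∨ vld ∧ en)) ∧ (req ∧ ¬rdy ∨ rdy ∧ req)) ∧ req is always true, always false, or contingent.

always false

¬((vld ∨ ¬(vld ∨ vld ∧ en)) ∧ (req ∧ ¬rdy ∨ rdy ∧ req)) ∧ req
= ¬((vld ∨ ¬vld) ∧ (req ∧ ¬rdy ∨ rdy ∧ req)) ∧ req   [absorption]
= ¬((vld ∨ ¬vld) ∧ req) ∧ req   [distribution]
= ¬req ∧ req   [complement / identity]
= False   [complement]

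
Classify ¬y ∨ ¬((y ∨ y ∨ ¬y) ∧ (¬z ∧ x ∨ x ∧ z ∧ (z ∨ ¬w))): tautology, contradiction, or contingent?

¬y ∨ ¬((y ∨ y ∨ ¬y) ∧ (¬z ∧ x ∨ x ∧ z ∧ (z ∨ ¬w)))
= ¬y ∨ ¬((y ∨ ¬y) ∧ (¬z ∧ x ∨ x ∧ z ∧ (z ∨ ¬w)))
= ¬y ∨ ¬((y ∨ ¬y) ∧ (¬z ∧ x ∨ x ∧ z))
= ¬y ∨ ¬((y ∨ ¬y) ∧ x)
= ¬y ∨ ¬x
This depends on x, y, so it is not a constant.

contingent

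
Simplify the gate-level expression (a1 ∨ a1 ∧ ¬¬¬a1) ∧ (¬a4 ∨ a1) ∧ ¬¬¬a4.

a1 ∧ ¬a4

(a1 ∨ a1 ∧ ¬¬¬a1) ∧ (¬a4 ∨ a1) ∧ ¬¬¬a4
= (a1 ∨ a1 ∧ ¬a1) ∧ (¬a4 ∨ a1) ∧ ¬¬¬a4   (double negation)
= (a1 ∨ a1 ∧ ¬a1) ∧ (¬a4 ∨ a1) ∧ ¬a4   (double negation)
= (a1 ∨ a1 ∧ ¬a1) ∧ ¬a4   (absorption)
= a1 ∧ ¬a4   (complement / identity)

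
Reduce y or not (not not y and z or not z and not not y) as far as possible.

True

y or not (not not y and z or not z and not not y)
= y or not not not y   — distribution
= y or not y   — double negation
= True   — complement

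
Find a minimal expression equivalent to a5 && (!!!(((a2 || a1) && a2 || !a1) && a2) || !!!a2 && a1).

a5 && (!!!(((a2 || a1) && a2 || !a1) && a2) || !!!a2 && a1)
= a5 && (!!!((a2 || !a1) && a2) || !!!a2 && a1)
= a5 && (!!!a2 || !!!a2 && a1)
= a5 && !!!a2
= a5 && !a2

a5 && !a2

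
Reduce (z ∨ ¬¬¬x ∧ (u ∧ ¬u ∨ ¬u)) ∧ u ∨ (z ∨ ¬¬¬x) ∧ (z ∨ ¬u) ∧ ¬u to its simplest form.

(z ∨ ¬¬¬x ∧ (u ∧ ¬u ∨ ¬u)) ∧ u ∨ (z ∨ ¬¬¬x) ∧ (z ∨ ¬u) ∧ ¬u
= (z ∨ ¬¬¬x ∧ ¬u) ∧ u ∨ (z ∨ ¬¬¬x) ∧ (z ∨ ¬u) ∧ ¬u
= (z ∨ ¬¬¬x ∧ ¬u) ∧ u ∨ (z ∨ ¬¬¬x ∧ ¬u) ∧ ¬u
= z ∨ ¬¬¬x ∧ ¬u
= z ∨ ¬x ∧ ¬u

z ∨ ¬x ∧ ¬u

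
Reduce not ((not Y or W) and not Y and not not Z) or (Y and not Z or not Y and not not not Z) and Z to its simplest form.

not ((not Y or W) and not Y and not not Z) or (Y and not Z or not Y and not not not Z) and Z
= not (not Y and not not Z) or (Y and not Z or not Y and not not not Z) and Z   — absorption
= not (not Y and not not Z) or (Y and not Z or not Y and not Z) and Z   — double negation
= Y or not Z or (Y and not Z or not Y and not Z) and Z   — De Morgan
= Y or not Z or not Z and Z   — distribution
= Y or not Z   — complement / identity

Y or not Z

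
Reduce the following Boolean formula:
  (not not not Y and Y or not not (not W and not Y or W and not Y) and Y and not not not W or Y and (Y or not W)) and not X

Y and not X

(not not not Y and Y or not not (not W and not Y or W and not Y) and Y and not not not W or Y and (Y or not W)) and not X
= (not not not Y and Y or not not (not W and not Y or W and not Y) and Y and not not not W or Y) and not X   [absorption]
= (not not not Y and Y or not not (not W and not Y or W and not Y) and Y and not W or Y) and not X   [double negation]
= (not not not Y and Y or not not not Y and Y and not W or Y) and not X   [distribution]
= (not not not Y and Y or Y) and not X   [absorption]
= (not Y and Y or Y) and not X   [double negation]
= Y and not X   [complement / identity]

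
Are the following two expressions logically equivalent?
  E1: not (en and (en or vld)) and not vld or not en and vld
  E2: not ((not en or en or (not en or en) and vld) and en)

E1: not (en and (en or vld)) and not vld or not en and vld
    = not en and not vld or not en and vld
    = not en
E2: not ((not en or en or (not en or en) and vld) and en)
    = not ((not en or en) and en)
    = not en
Both reduce to not en, so they are equivalent.

Yes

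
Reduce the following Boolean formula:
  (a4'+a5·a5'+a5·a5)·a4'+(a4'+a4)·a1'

a4'+a1'

(a4'+a5·a5'+a5·a5)·a4'+(a4'+a4)·a1'
= (a4'+a5)·a4'+(a4'+a4)·a1'
= (a4'+a5)·a4'+a1'
= a4'+a1'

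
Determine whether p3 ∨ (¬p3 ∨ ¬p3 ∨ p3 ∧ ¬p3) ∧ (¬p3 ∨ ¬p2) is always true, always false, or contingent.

p3 ∨ (¬p3 ∨ ¬p3 ∨ p3 ∧ ¬p3) ∧ (¬p3 ∨ ¬p2)
= p3 ∨ (¬p3 ∨ ¬p3) ∧ (¬p3 ∨ ¬p2)   — complement / identity
= p3 ∨ ¬p3 ∧ ¬p2 ∨ ¬p3   — distribution
= p3 ∨ ¬p3   — absorption
= True   — complement

always true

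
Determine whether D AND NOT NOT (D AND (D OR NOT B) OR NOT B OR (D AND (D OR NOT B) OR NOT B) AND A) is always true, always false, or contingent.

contingent

D AND NOT NOT (D AND (D OR NOT B) OR NOT B OR (D AND (D OR NOT B) OR NOT B) AND A)
= D AND NOT NOT (D AND (D OR NOT B) OR NOT B)   [absorption]
= D AND (D AND (D OR NOT B) OR NOT B)   [double negation]
= D AND (D OR NOT B)   [absorption]
= D   [absorption]
This depends on D, so it is not a constant.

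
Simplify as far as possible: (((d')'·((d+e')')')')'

d

(((d')'·((d+e')')')')'
= (d'+(d+e')')'   [De Morgan]
= d·(d+e')   [De Morgan]
= d   [absorption]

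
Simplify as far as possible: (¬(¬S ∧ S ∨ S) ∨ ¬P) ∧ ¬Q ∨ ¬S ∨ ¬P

¬S ∨ ¬P

(¬(¬S ∧ S ∨ S) ∨ ¬P) ∧ ¬Q ∨ ¬S ∨ ¬P
= (¬S ∨ ¬P) ∧ ¬Q ∨ ¬S ∨ ¬P   — complement / identity
= ¬S ∨ ¬P   — absorption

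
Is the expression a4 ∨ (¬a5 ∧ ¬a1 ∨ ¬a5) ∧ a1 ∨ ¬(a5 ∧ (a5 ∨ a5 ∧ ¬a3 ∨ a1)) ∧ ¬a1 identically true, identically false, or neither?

neither

a4 ∨ (¬a5 ∧ ¬a1 ∨ ¬a5) ∧ a1 ∨ ¬(a5 ∧ (a5 ∨ a5 ∧ ¬a3 ∨ a1)) ∧ ¬a1
= a4 ∨ (¬a5 ∧ ¬a1 ∨ ¬a5) ∧ a1 ∨ ¬(a5 ∧ (a5 ∨ a1)) ∧ ¬a1   (absorption)
= a4 ∨ ¬a5 ∧ a1 ∨ ¬(a5 ∧ (a5 ∨ a1)) ∧ ¬a1   (absorption)
= a4 ∨ ¬a5 ∧ a1 ∨ ¬a5 ∧ ¬a1   (absorption)
= a4 ∨ ¬a5   (distribution)
This depends on a4, a5, so it is not a constant.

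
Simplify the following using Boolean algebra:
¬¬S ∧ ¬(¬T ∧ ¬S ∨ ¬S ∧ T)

S

¬¬S ∧ ¬(¬T ∧ ¬S ∨ ¬S ∧ T)
= ¬¬S ∧ ¬¬S   (distribution)
= ¬¬S   (idempotence)
= S   (double negation)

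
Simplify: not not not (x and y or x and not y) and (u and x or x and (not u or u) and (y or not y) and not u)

False

not not not (x and y or x and not y) and (u and x or x and (not u or u) and (y or not y) and not u)
= not not not (x and y or x and not y) and (u and x or x and (not u or u) and not u)   — complement / identity
= not not not (x and y or x and not y) and (u and x or x and not u)   — complement / identity
= not (x and y or x and not y) and (u and x or x and not u)   — double negation
= not x and (u and x or x and not u)   — distribution
= not x and x   — distribution
= False   — complement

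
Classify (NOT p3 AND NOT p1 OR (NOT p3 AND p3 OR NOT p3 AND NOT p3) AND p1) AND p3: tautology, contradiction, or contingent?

contradiction

(NOT p3 AND NOT p1 OR (NOT p3 AND p3 OR NOT p3 AND NOT p3) AND p1) AND p3
= (NOT p3 AND NOT p1 OR NOT p3 AND p1) AND p3   (distribution)
= NOT p3 AND p3   (distribution)
= FALSE   (complement)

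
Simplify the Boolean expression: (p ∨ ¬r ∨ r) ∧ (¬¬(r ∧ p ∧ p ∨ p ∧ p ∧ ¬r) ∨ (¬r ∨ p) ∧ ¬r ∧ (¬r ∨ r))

(p ∨ ¬r ∨ r) ∧ (¬¬(r ∧ p ∧ p ∨ p ∧ p ∧ ¬r) ∨ (¬r ∨ p) ∧ ¬r ∧ (¬r ∨ r))
= (p ∨ ¬r ∨ r) ∧ (¬¬(p ∧ p) ∨ (¬r ∨ p) ∧ ¬r ∧ (¬r ∨ r))   (distribution)
= (p ∨ ¬r ∨ r) ∧ (¬¬(p ∧ p) ∨ (¬r ∨ p) ∧ ¬r)   (complement / identity)
= (p ∨ ¬r ∨ r) ∧ (¬¬(p ∧ p) ∨ ¬r)   (absorption)
= (p ∨ ¬r ∨ r) ∧ (¬¬p ∨ ¬r)   (idempotence)
= (p ∨ ¬r ∨ r) ∧ (p ∨ ¬r)   (double negation)
= p ∨ ¬r   (absorption)

p ∨ ¬r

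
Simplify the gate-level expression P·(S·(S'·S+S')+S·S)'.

P·(S·(S'·S+S')+S·S)'
= P·(S·S'+S·S)'   — complement / identity
= P·S'   — distribution

P·S'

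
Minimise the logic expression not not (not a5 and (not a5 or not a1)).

not a5

not not (not a5 and (not a5 or not a1))
= not not not a5   (absorption)
= not a5   (double negation)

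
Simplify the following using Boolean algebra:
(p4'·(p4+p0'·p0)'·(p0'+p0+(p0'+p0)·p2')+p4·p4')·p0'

p4'·p0'

(p4'·(p4+p0'·p0)'·(p0'+p0+(p0'+p0)·p2')+p4·p4')·p0'
= (p4'·p4'·(p0'+p0+(p0'+p0)·p2')+p4·p4')·p0'   — complement / identity
= (p4'·p4'·(p0'+p0)+p4·p4')·p0'   — absorption
= (p4'·p4'+p4·p4')·p0'   — complement / identity
= p4'·p0'   — distribution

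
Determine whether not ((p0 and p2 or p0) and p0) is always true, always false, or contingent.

not ((p0 and p2 or p0) and p0)
= not (p0 and p0)
= not p0
This depends on p0, so it is not a constant.

contingent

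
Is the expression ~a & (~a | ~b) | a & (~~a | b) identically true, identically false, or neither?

~a & (~a | ~b) | a & (~~a | b)
= ~a & (~a | ~b) | a & (a | b)   (double negation)
= ~a | a & (a | b)   (absorption)
= ~a | a   (absorption)
= 1   (complement)

identically true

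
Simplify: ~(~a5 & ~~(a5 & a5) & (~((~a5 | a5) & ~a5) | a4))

1

~(~a5 & ~~(a5 & a5) & (~((~a5 | a5) & ~a5) | a4))
= ~(~a5 & ~~(a5 & a5) & (~~a5 | a4))   — complement / identity
= ~(~a5 & ~~a5 & (~~a5 | a4))   — idempotence
= ~(~a5 & ~~a5)   — absorption
= a5 | ~a5   — De Morgan
= 1   — complement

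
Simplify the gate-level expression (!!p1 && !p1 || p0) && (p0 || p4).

(!!p1 && !p1 || p0) && (p0 || p4)
= (p1 && !p1 || p0) && (p0 || p4)
= p0 && (p0 || p4)
= p0

p0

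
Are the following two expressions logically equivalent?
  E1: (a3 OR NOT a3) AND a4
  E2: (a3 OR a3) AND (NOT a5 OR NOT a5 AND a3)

No

E1: (a3 OR NOT a3) AND a4
    = a4   [complement / identity]
E2: (a3 OR a3) AND (NOT a5 OR NOT a5 AND a3)
    = (a3 OR a3) AND NOT a5   [absorption]
    = a3 AND NOT a5   [idempotence]
These differ: at a3=1, a4=0, a5=0, E1 = 0 but E2 = 1.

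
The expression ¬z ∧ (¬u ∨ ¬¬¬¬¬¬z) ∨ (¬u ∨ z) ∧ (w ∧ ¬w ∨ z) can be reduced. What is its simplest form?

¬u ∨ z

¬z ∧ (¬u ∨ ¬¬¬¬¬¬z) ∨ (¬u ∨ z) ∧ (w ∧ ¬w ∨ z)
= ¬z ∧ (¬u ∨ ¬¬¬¬¬¬z) ∨ (¬u ∨ z) ∧ z
= ¬z ∧ (¬u ∨ ¬¬¬¬z) ∨ (¬u ∨ z) ∧ z
= ¬z ∧ (¬u ∨ ¬¬z) ∨ (¬u ∨ z) ∧ z
= ¬z ∧ (¬u ∨ z) ∨ (¬u ∨ z) ∧ z
= ¬u ∨ z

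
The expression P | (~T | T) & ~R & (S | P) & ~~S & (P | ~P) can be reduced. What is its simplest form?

P | (~T | T) & ~R & (S | P) & ~~S & (P | ~P)
= P | ~R & (S | P) & ~~S & (P | ~P)   (complement / identity)
= P | ~R & (S | P) & S & (P | ~P)   (double negation)
= P | ~R & S & (P | ~P)   (absorption)
= P | ~R & S   (complement / identity)

P | ~R & S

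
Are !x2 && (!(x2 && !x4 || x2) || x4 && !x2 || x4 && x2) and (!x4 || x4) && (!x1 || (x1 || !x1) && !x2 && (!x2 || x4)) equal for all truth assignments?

No

E1: !x2 && (!(x2 && !x4 || x2) || x4 && !x2 || x4 && x2)
    = !x2 && (!(x2 && !x4 || x2) || x4)   [distribution]
    = !x2 && (!x2 || x4)   [absorption]
    = !x2   [absorption]
E2: (!x4 || x4) && (!x1 || (x1 || !x1) && !x2 && (!x2 || x4))
    = (!x4 || x4) && (!x1 || !x2 && (!x2 || x4))   [complement / identity]
    = (!x4 || x4) && (!x1 || !x2)   [absorption]
    = !x1 || !x2   [complement / identity]
These differ: at x1=0, x2=1, x4=1, E1 = 0 but E2 = 1.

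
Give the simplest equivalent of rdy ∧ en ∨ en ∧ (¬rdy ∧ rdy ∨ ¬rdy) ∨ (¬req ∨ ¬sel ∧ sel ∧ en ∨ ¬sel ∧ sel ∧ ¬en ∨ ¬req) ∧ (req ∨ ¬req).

rdy ∧ en ∨ en ∧ (¬rdy ∧ rdy ∨ ¬rdy) ∨ (¬req ∨ ¬sel ∧ sel ∧ en ∨ ¬sel ∧ sel ∧ ¬en ∨ ¬req) ∧ (req ∨ ¬req)
= rdy ∧ en ∨ en ∧ (¬rdy ∧ rdy ∨ ¬rdy) ∨ (¬req ∨ ¬sel ∧ sel ∨ ¬req) ∧ (req ∨ ¬req)   [distribution]
= rdy ∧ en ∨ en ∧ ¬rdy ∨ (¬req ∨ ¬sel ∧ sel ∨ ¬req) ∧ (req ∨ ¬req)   [complement / identity]
= en ∨ (¬req ∨ ¬sel ∧ sel ∨ ¬req) ∧ (req ∨ ¬req)   [distribution]
= en ∨ (¬req ∨ ¬req) ∧ (req ∨ ¬req)   [complement / identity]
= en ∨ ¬req ∧ (req ∨ ¬req)   [idempotence]
= en ∨ ¬req   [complement / identity]

en ∨ ¬req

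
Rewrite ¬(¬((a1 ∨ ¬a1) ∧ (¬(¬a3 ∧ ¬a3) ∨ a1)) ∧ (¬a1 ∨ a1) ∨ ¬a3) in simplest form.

¬(¬((a1 ∨ ¬a1) ∧ (¬(¬a3 ∧ ¬a3) ∨ a1)) ∧ (¬a1 ∨ a1) ∨ ¬a3)
= ¬(¬((a1 ∨ ¬a1) ∧ (¬(¬a3 ∧ ¬a3) ∨ a1)) ∨ ¬a3)   — complement / identity
= ¬(¬(¬(¬a3 ∧ ¬a3) ∨ a1) ∨ ¬a3)   — complement / identity
= ¬(¬(¬¬a3 ∨ a1) ∨ ¬a3)   — idempotence
= (¬¬a3 ∨ a1) ∧ a3   — De Morgan
= (a3 ∨ a1) ∧ a3   — double negation
= a3   — absorption

a3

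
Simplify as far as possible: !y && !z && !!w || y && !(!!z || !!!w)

!y && !z && !!w || y && !(!!z || !!!w)
= !y && !z && !!w || y && !z && !!w   [De Morgan]
= !z && !!w   [distribution]
= !z && w   [double negation]

!z && w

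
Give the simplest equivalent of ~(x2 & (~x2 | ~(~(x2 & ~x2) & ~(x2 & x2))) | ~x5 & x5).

~(x2 & (~x2 | ~(~(x2 & ~x2) & ~(x2 & x2))) | ~x5 & x5)
= ~(x2 & (~x2 | x2 & ~x2 | x2 & x2) | ~x5 & x5)   [De Morgan]
= ~(x2 & (~x2 | x2) | ~x5 & x5)   [distribution]
= ~(x2 | ~x5 & x5)   [complement / identity]
= ~x2   [complement / identity]

~x2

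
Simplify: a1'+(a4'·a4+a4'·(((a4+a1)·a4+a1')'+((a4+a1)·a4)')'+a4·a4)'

a1'+a4'

a1'+(a4'·a4+a4'·(((a4+a1)·a4+a1')'+((a4+a1)·a4)')'+a4·a4)'
= a1'+(a4'·a4+a4'·((a4+a1)·a4+a1')·(a4+a1)·a4+a4·a4)'   (De Morgan)
= a1'+(a4'·a4+a4'·(a4+a1)·a4+a4·a4)'   (absorption)
= a1'+(a4'·a4+a4'·a4+a4·a4)'   (absorption)
= a1'+(a4'·a4+a4·a4)'   (complement / identity)
= a1'+a4'   (distribution)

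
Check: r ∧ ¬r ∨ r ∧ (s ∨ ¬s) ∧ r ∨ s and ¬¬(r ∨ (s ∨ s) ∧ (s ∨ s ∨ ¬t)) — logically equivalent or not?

E1: r ∧ ¬r ∨ r ∧ (s ∨ ¬s) ∧ r ∨ s
    = r ∧ ¬r ∨ r ∧ r ∨ s   [complement / identity]
    = r ∨ s   [distribution]
E2: ¬¬(r ∨ (s ∨ s) ∧ (s ∨ s ∨ ¬t))
    = ¬¬(r ∨ s ∨ s)   [absorption]
    = ¬¬(r ∨ s)   [idempotence]
    = r ∨ s   [double negation]
Both reduce to r ∨ s, so they are equivalent.

Yes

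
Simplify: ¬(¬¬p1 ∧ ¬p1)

True

¬(¬¬p1 ∧ ¬p1)
= ¬p1 ∨ p1
= True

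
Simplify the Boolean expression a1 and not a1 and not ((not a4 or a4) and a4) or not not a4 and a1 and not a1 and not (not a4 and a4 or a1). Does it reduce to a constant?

a1 and not a1 and not ((not a4 or a4) and a4) or not not a4 and a1 and not a1 and not (not a4 and a4 or a1)
= a1 and not a1 and not ((not a4 or a4) and a4) or not not a4 and a1 and not a1 and not a1   [complement / identity]
= a1 and not a1 and not ((not a4 or a4) and a4) or a4 and a1 and not a1 and not a1   [double negation]
= a1 and not a1 and not ((not a4 or a4) and a4) or a4 and a1 and not a1   [idempotence]
= a1 and not a1 and not a4 or a4 and a1 and not a1   [complement / identity]
= a1 and not a1   [distribution]
= False   [complement]

False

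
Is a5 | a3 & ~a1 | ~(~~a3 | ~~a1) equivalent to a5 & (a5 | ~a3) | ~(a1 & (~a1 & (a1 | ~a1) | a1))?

Yes

E1: a5 | a3 & ~a1 | ~(~~a3 | ~~a1)
    = a5 | a3 & ~a1 | ~a3 & ~a1
    = a5 | ~a1
E2: a5 & (a5 | ~a3) | ~(a1 & (~a1 & (a1 | ~a1) | a1))
    = a5 & (a5 | ~a3) | ~(a1 & (~a1 | a1))
    = a5 & (a5 | ~a3) | ~a1
    = a5 | ~a1
Both reduce to a5 | ~a1, so they are equivalent.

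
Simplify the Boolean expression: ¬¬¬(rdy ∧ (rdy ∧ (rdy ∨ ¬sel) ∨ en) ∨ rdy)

¬rdy

¬¬¬(rdy ∧ (rdy ∧ (rdy ∨ ¬sel) ∨ en) ∨ rdy)
= ¬¬¬(rdy ∧ (rdy ∨ en) ∨ rdy)
= ¬(rdy ∧ (rdy ∨ en) ∨ rdy)
= ¬(rdy ∨ rdy)
= ¬rdy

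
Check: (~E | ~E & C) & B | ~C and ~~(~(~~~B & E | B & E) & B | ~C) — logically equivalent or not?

Yes

E1: (~E | ~E & C) & B | ~C
    = ~E & B | ~C
E2: ~~(~(~~~B & E | B & E) & B | ~C)
    = ~~(~(~B & E | B & E) & B | ~C)
    = ~~(~E & B | ~C)
    = ~E & B | ~C
Both reduce to ~E & B | ~C, so they are equivalent.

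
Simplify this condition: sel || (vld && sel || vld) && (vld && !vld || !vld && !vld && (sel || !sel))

sel || (vld && sel || vld) && (vld && !vld || !vld && !vld && (sel || !sel))
= sel || (vld && sel || vld) && (vld && !vld || !vld && !vld)   — complement / identity
= sel || (vld && sel || vld) && !vld   — distribution
= sel || vld && !vld   — absorption
= sel   — complement / identity

sel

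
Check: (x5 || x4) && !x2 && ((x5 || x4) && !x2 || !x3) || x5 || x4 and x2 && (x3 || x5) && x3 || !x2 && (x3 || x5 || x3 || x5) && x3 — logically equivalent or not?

No

E1: (x5 || x4) && !x2 && ((x5 || x4) && !x2 || !x3) || x5 || x4
    = (x5 || x4) && !x2 || x5 || x4
    = x5 || x4
E2: x2 && (x3 || x5) && x3 || !x2 && (x3 || x5 || x3 || x5) && x3
    = x2 && (x3 || x5) && x3 || !x2 && (x3 || x5) && x3
    = (x3 || x5) && x3
    = x3
These differ: at x2=1, x3=0, x4=0, x5=1, E1 = 1 but E2 = 0.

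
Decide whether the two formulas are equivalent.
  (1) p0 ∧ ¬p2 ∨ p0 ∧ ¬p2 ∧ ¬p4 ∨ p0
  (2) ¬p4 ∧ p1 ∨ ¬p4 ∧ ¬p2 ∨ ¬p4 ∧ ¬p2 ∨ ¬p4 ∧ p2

No

E1: p0 ∧ ¬p2 ∨ p0 ∧ ¬p2 ∧ ¬p4 ∨ p0
    = p0 ∧ ¬p2 ∨ p0   [absorption]
    = p0   [absorption]
E2: ¬p4 ∧ p1 ∨ ¬p4 ∧ ¬p2 ∨ ¬p4 ∧ ¬p2 ∨ ¬p4 ∧ p2
    = ¬p4 ∧ p1 ∨ ¬p4 ∧ ¬p2 ∨ ¬p4 ∧ p2   [idempotence]
    = ¬p4 ∧ p1 ∨ ¬p4   [distribution]
    = ¬p4   [absorption]
These differ: at p0=1, p1=1, p2=1, p4=1, E1 = 1 but E2 = 0.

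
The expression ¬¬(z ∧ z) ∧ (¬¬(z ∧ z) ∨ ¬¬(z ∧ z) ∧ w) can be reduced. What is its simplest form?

z

¬¬(z ∧ z) ∧ (¬¬(z ∧ z) ∨ ¬¬(z ∧ z) ∧ w)
= ¬¬(z ∧ z) ∧ ¬¬(z ∧ z)   (absorption)
= ¬¬(z ∧ z)   (idempotence)
= ¬¬z   (idempotence)
= z   (double negation)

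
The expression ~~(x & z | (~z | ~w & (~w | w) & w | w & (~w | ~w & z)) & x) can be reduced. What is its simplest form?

x

~~(x & z | (~z | ~w & (~w | w) & w | w & (~w | ~w & z)) & x)
= ~~(x & z | (~z | ~w & w | w & (~w | ~w & z)) & x)   [complement / identity]
= x & z | (~z | ~w & w | w & (~w | ~w & z)) & x   [double negation]
= x & z | (~z | w & (~w | ~w & z)) & x   [complement / identity]
= x & z | (~z | w & ~w) & x   [absorption]
= x & z | ~z & x   [complement / identity]
= x   [distribution]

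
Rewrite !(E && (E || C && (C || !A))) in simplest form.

!E

!(E && (E || C && (C || !A)))
= !(E && (E || C))
= !E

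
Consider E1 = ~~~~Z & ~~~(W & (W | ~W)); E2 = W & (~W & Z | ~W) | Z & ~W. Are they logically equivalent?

E1: ~~~~Z & ~~~(W & (W | ~W))
    = ~~~~Z & ~~~W   (complement / identity)
    = ~~~~Z & ~W   (double negation)
    = ~~Z & ~W   (double negation)
    = Z & ~W   (double negation)
E2: W & (~W & Z | ~W) | Z & ~W
    = W & ~W | Z & ~W   (absorption)
    = Z & ~W   (complement / identity)
Both reduce to Z & ~W, so they are equivalent.

Yes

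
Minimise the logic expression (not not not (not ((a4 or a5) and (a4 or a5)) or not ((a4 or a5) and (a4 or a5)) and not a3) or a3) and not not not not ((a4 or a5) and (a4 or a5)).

a4 or a5

(not not not (not ((a4 or a5) and (a4 or a5)) or not ((a4 or a5) and (a4 or a5)) and not a3) or a3) and not not not not ((a4 or a5) and (a4 or a5))
= (not not not not ((a4 or a5) and (a4 or a5)) or a3) and not not not not ((a4 or a5) and (a4 or a5))   [absorption]
= not not not not ((a4 or a5) and (a4 or a5))   [absorption]
= not not ((a4 or a5) and (a4 or a5))   [double negation]
= (a4 or a5) and (a4 or a5)   [double negation]
= a4 or a5   [idempotence]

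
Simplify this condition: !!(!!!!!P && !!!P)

!P

!!(!!!!!P && !!!P)
= !!(!!!P && !!!P)   (double negation)
= !(!!P || !!P)   (De Morgan)
= !!!P   (idempotence)
= !P   (double negation)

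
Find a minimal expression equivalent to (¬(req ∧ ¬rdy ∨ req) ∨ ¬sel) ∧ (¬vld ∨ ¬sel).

(¬(req ∧ ¬rdy ∨ req) ∨ ¬sel) ∧ (¬vld ∨ ¬sel)
= ¬(req ∧ ¬rdy ∨ req) ∧ ¬vld ∨ ¬sel
= ¬req ∧ ¬vld ∨ ¬sel

¬req ∧ ¬vld ∨ ¬sel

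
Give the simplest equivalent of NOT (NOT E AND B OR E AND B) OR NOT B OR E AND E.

NOT B OR E

NOT (NOT E AND B OR E AND B) OR NOT B OR E AND E
= NOT B OR NOT B OR E AND E   (distribution)
= NOT B OR E AND E   (idempotence)
= NOT B OR E   (idempotence)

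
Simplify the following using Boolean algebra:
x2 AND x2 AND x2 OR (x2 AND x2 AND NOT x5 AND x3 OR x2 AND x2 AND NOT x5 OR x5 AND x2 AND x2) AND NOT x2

x2

x2 AND x2 AND x2 OR (x2 AND x2 AND NOT x5 AND x3 OR x2 AND x2 AND NOT x5 OR x5 AND x2 AND x2) AND NOT x2
= x2 AND x2 AND x2 OR (x2 AND x2 AND NOT x5 OR x5 AND x2 AND x2) AND NOT x2
= x2 AND x2 AND x2 OR x2 AND x2 AND NOT x2
= x2 AND x2
= x2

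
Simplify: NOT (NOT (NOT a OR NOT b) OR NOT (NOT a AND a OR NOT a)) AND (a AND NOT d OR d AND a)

FALSE

NOT (NOT (NOT a OR NOT b) OR NOT (NOT a AND a OR NOT a)) AND (a AND NOT d OR d AND a)
= (NOT a OR NOT b) AND (NOT a AND a OR NOT a) AND (a AND NOT d OR d AND a)   — De Morgan
= (NOT a OR NOT b) AND NOT a AND (a AND NOT d OR d AND a)   — complement / identity
= (NOT a OR NOT b) AND NOT a AND a   — distribution
= NOT a AND a   — absorption
= FALSE   — complement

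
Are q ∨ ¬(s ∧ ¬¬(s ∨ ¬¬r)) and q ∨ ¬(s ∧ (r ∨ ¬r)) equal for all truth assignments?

E1: q ∨ ¬(s ∧ ¬¬(s ∨ ¬¬r))
    = q ∨ ¬(s ∧ (s ∨ ¬¬r))   [double negation]
    = q ∨ ¬(s ∧ (s ∨ r))   [double negation]
    = q ∨ ¬s   [absorption]
E2: q ∨ ¬(s ∧ (r ∨ ¬r))
    = q ∨ ¬s   [complement / identity]
Both reduce to q ∨ ¬s, so they are equivalent.

Yes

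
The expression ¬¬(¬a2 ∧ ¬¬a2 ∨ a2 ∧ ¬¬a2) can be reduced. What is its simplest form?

¬¬(¬a2 ∧ ¬¬a2 ∨ a2 ∧ ¬¬a2)
= ¬¬¬¬a2
= ¬¬a2
= a2

a2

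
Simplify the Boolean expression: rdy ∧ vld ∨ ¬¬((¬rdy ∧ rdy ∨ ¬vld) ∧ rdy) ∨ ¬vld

rdy ∧ vld ∨ ¬¬((¬rdy ∧ rdy ∨ ¬vld) ∧ rdy) ∨ ¬vld
= rdy ∧ vld ∨ (¬rdy ∧ rdy ∨ ¬vld) ∧ rdy ∨ ¬vld   (double negation)
= rdy ∧ vld ∨ ¬vld ∧ rdy ∨ ¬vld   (complement / identity)
= rdy ∨ ¬vld   (distribution)

rdy ∨ ¬vld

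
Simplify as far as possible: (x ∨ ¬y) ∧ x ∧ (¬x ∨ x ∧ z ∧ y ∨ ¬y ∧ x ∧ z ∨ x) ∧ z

x ∧ z

(x ∨ ¬y) ∧ x ∧ (¬x ∨ x ∧ z ∧ y ∨ ¬y ∧ x ∧ z ∨ x) ∧ z
= (x ∨ ¬y) ∧ x ∧ (¬x ∨ x ∧ z ∨ x) ∧ z   (distribution)
= (x ∨ ¬y) ∧ x ∧ (¬x ∨ x) ∧ z   (absorption)
= (x ∨ ¬y) ∧ x ∧ z   (complement / identity)
= x ∧ z   (absorption)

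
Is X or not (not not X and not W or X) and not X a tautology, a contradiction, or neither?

tautology

X or not (not not X and not W or X) and not X
= X or not (X and not W or X) and not X   — double negation
= X or not X and not X   — absorption
= X or not X   — idempotence
= True   — complement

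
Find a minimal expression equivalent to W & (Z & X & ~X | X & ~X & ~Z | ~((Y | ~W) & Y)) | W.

W & (Z & X & ~X | X & ~X & ~Z | ~((Y | ~W) & Y)) | W
= W & (X & ~X | ~((Y | ~W) & Y)) | W   (distribution)
= W & (X & ~X | ~Y) | W   (absorption)
= W & ~Y | W   (complement / identity)
= W   (absorption)

W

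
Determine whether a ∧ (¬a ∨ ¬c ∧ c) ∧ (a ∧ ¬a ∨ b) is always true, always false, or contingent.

a ∧ (¬a ∨ ¬c ∧ c) ∧ (a ∧ ¬a ∨ b)
= a ∧ ¬a ∧ (a ∧ ¬a ∨ b)
= a ∧ ¬a
= False

always false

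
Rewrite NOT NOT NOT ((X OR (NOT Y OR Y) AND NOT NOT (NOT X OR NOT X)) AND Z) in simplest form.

NOT NOT NOT ((X OR (NOT Y OR Y) AND NOT NOT (NOT X OR NOT X)) AND Z)
= NOT NOT NOT ((X OR NOT NOT (NOT X OR NOT X)) AND Z)   (complement / identity)
= NOT NOT NOT ((X OR NOT NOT NOT X) AND Z)   (idempotence)
= NOT NOT NOT ((X OR NOT X) AND Z)   (double negation)
= NOT NOT NOT Z   (complement / identity)
= NOT Z   (double negation)

NOT Z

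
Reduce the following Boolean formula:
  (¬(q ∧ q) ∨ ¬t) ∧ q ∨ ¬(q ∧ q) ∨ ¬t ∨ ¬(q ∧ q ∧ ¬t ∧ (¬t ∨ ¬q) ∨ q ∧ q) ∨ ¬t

¬q ∨ ¬t

(¬(q ∧ q) ∨ ¬t) ∧ q ∨ ¬(q ∧ q) ∨ ¬t ∨ ¬(q ∧ q ∧ ¬t ∧ (¬t ∨ ¬q) ∨ q ∧ q) ∨ ¬t
= ¬(q ∧ q) ∨ ¬t ∨ ¬(q ∧ q ∧ ¬t ∧ (¬t ∨ ¬q) ∨ q ∧ q) ∨ ¬t   [absorption]
= ¬(q ∧ q) ∨ ¬t ∨ ¬(q ∧ q ∧ ¬t ∨ q ∧ q) ∨ ¬t   [absorption]
= ¬(q ∧ q) ∨ ¬t ∨ ¬(q ∧ q) ∨ ¬t   [absorption]
= ¬(q ∧ q) ∨ ¬t   [idempotence]
= ¬q ∨ ¬t   [idempotence]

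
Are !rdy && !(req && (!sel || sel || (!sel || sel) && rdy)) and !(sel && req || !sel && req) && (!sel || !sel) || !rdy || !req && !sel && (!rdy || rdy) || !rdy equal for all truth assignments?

E1: !rdy && !(req && (!sel || sel || (!sel || sel) && rdy))
    = !rdy && !(req && (!sel || sel))
    = !rdy && !req
E2: !(sel && req || !sel && req) && (!sel || !sel) || !rdy || !req && !sel && (!rdy || rdy) || !rdy
    = !req && (!sel || !sel) || !rdy || !req && !sel && (!rdy || rdy) || !rdy
    = !req && (!sel || !sel) || !rdy || !req && !sel || !rdy
    = !req && !sel || !rdy || !req && !sel || !rdy
    = !req && !sel || !rdy
These differ: at rdy=0, req=1, sel=0, E1 = 0 but E2 = 1.

No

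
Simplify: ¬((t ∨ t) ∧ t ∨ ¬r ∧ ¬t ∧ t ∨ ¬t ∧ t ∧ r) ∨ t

¬((t ∨ t) ∧ t ∨ ¬r ∧ ¬t ∧ t ∨ ¬t ∧ t ∧ r) ∨ t
= ¬((t ∨ t) ∧ t ∨ ¬t ∧ t) ∨ t
= ¬(t ∧ t ∨ ¬t ∧ t) ∨ t
= ¬t ∨ t
= True

True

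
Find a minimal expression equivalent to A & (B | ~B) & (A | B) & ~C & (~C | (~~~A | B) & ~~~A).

A & (B | ~B) & (A | B) & ~C & (~C | (~~~A | B) & ~~~A)
= A & (A | B) & ~C & (~C | (~~~A | B) & ~~~A)   — complement / identity
= A & (A | B) & ~C & (~C | ~~~A)   — absorption
= A & ~C & (~C | ~~~A)   — absorption
= A & ~C & (~C | ~A)   — double negation
= A & ~C   — absorption

A & ~C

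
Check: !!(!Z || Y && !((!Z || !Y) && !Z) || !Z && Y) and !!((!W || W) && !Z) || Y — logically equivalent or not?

Yes

E1: !!(!Z || Y && !((!Z || !Y) && !Z) || !Z && Y)
    = !!(!Z || Y && !!Z || !Z && Y)   [absorption]
    = !Z || Y && !!Z || !Z && Y   [double negation]
    = !Z || Y && Z || !Z && Y   [double negation]
    = !Z || Y   [distribution]
E2: !!((!W || W) && !Z) || Y
    = !!!Z || Y   [complement / identity]
    = !Z || Y   [double negation]
Both reduce to !Z || Y, so they are equivalent.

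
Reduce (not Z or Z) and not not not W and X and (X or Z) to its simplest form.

not W and X

(not Z or Z) and not not not W and X and (X or Z)
= not not not W and X and (X or Z)   [complement / identity]
= not not not W and X   [absorption]
= not W and X   [double negation]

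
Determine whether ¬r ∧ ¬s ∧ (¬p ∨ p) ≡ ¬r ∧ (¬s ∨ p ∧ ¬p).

E1: ¬r ∧ ¬s ∧ (¬p ∨ p)
    = ¬r ∧ ¬s
E2: ¬r ∧ (¬s ∨ p ∧ ¬p)
    = ¬r ∧ ¬s
Both reduce to ¬r ∧ ¬s, so they are equivalent.

Yes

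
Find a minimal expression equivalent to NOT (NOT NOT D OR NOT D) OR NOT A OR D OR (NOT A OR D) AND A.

NOT (NOT NOT D OR NOT D) OR NOT A OR D OR (NOT A OR D) AND A
= NOT (NOT NOT D OR NOT D) OR NOT A OR D
= NOT D AND D OR NOT A OR D
= NOT A OR D

NOT A OR D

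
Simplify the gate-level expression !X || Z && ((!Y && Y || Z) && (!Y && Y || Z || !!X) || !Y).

!X || Z && ((!Y && Y || Z) && (!Y && Y || Z || !!X) || !Y)
= !X || Z && ((!Y && Y || Z) && (!Y && Y || Z || X) || !Y)   (double negation)
= !X || Z && (!Y && Y || Z || !Y)   (absorption)
= !X || Z && (Z || !Y)   (complement / identity)
= !X || Z   (absorption)

!X || Z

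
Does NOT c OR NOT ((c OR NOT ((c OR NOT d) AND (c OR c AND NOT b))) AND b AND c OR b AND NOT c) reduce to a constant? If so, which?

NOT c OR NOT ((c OR NOT ((c OR NOT d) AND (c OR c AND NOT b))) AND b AND c OR b AND NOT c)
= NOT c OR NOT ((c OR NOT ((c OR NOT d) AND c)) AND b AND c OR b AND NOT c)   — absorption
= NOT c OR NOT ((c OR NOT c) AND b AND c OR b AND NOT c)   — absorption
= NOT c OR NOT (b AND c OR b AND NOT c)   — complement / identity
= NOT c OR NOT b   — distribution
This depends on b, c, so it is not a constant.

no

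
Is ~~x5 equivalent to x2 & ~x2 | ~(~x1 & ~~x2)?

E1: ~~x5
    = x5   (double negation)
E2: x2 & ~x2 | ~(~x1 & ~~x2)
    = ~(~x1 & ~~x2)   (complement / identity)
    = x1 | ~x2   (De Morgan)
These differ: at x1=1, x2=0, x5=0, E1 = 0 but E2 = 1.

No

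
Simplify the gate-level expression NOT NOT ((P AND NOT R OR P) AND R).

P AND R

NOT NOT ((P AND NOT R OR P) AND R)
= (P AND NOT R OR P) AND R   [double negation]
= P AND R   [absorption]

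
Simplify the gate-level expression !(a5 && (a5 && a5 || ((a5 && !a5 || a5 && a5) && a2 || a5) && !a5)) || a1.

!a5 || a1

!(a5 && (a5 && a5 || ((a5 && !a5 || a5 && a5) && a2 || a5) && !a5)) || a1
= !(a5 && (a5 && a5 || (a5 && a2 || a5) && !a5)) || a1   (distribution)
= !(a5 && (a5 && a5 || a5 && !a5)) || a1   (absorption)
= !(a5 && a5) || a1   (distribution)
= !a5 || a1   (idempotence)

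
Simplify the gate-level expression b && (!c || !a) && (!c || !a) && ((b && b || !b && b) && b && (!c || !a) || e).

b && (!c || !a)

b && (!c || !a) && (!c || !a) && ((b && b || !b && b) && b && (!c || !a) || e)
= b && (!c || !a) && ((b && b || !b && b) && b && (!c || !a) || e)   — idempotence
= b && (!c || !a) && (b && b && (!c || !a) || e)   — distribution
= b && (!c || !a) && (b && (!c || !a) || e)   — idempotence
= b && (!c || !a)   — absorption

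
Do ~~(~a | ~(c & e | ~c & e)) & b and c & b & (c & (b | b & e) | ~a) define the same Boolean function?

No

E1: ~~(~a | ~(c & e | ~c & e)) & b
    = ~~(~a | ~e) & b   — distribution
    = (~a | ~e) & b   — double negation
E2: c & b & (c & (b | b & e) | ~a)
    = c & b & (c & b | ~a)   — absorption
    = c & b   — absorption
These differ: at a=0, b=1, c=0, e=0, E1 = 1 but E2 = 0.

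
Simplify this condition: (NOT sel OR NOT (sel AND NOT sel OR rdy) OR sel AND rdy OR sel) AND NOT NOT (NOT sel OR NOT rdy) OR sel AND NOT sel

(NOT sel OR NOT (sel AND NOT sel OR rdy) OR sel AND rdy OR sel) AND NOT NOT (NOT sel OR NOT rdy) OR sel AND NOT sel
= (NOT sel OR NOT (sel AND NOT sel OR rdy) OR sel) AND NOT NOT (NOT sel OR NOT rdy) OR sel AND NOT sel   (absorption)
= (NOT sel OR NOT (sel AND NOT sel OR rdy) OR sel) AND NOT NOT (NOT sel OR NOT rdy)   (complement / identity)
= (NOT sel OR NOT (sel AND NOT sel OR rdy) OR sel) AND (NOT sel OR NOT rdy)   (double negation)
= (NOT sel OR NOT rdy OR sel) AND (NOT sel OR NOT rdy)   (complement / identity)
= NOT sel OR NOT rdy   (absorption)

NOT sel OR NOT rdy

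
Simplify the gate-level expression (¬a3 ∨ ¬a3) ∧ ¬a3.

¬a3

(¬a3 ∨ ¬a3) ∧ ¬a3
= ¬a3 ∧ ¬a3   — idempotence
= ¬a3   — idempotence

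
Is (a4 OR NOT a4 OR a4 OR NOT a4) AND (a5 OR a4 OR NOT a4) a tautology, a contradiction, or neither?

tautology

(a4 OR NOT a4 OR a4 OR NOT a4) AND (a5 OR a4 OR NOT a4)
= (a4 OR NOT a4) AND a5 OR a4 OR NOT a4   — distribution
= a4 OR NOT a4   — absorption
= TRUE   — complement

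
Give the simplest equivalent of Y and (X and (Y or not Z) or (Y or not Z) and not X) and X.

Y and (X and (Y or not Z) or (Y or not Z) and not X) and X
= Y and (Y or not Z) and X   [distribution]
= Y and X   [absorption]

Y and X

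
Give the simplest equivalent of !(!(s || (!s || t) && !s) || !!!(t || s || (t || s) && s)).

t || s

!(!(s || (!s || t) && !s) || !!!(t || s || (t || s) && s))
= (s || (!s || t) && !s) && !!(t || s || (t || s) && s)   — De Morgan
= (s || !s) && !!(t || s || (t || s) && s)   — absorption
= !!(t || s || (t || s) && s)   — complement / identity
= t || s || (t || s) && s   — double negation
= t || s   — absorption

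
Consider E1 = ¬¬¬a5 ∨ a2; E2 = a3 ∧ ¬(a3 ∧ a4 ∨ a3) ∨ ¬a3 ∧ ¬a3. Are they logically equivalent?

No

E1: ¬¬¬a5 ∨ a2
    = ¬a5 ∨ a2   (double negation)
E2: a3 ∧ ¬(a3 ∧ a4 ∨ a3) ∨ ¬a3 ∧ ¬a3
    = a3 ∧ ¬a3 ∨ ¬a3 ∧ ¬a3   (absorption)
    = ¬a3   (distribution)
These differ: at a2=0, a3=0, a4=1, a5=1, E1 = 0 but E2 = 1.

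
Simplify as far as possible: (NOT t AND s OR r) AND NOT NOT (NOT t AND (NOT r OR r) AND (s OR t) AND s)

(NOT t AND s OR r) AND NOT NOT (NOT t AND (NOT r OR r) AND (s OR t) AND s)
= (NOT t AND s OR r) AND NOT NOT (NOT t AND (s OR t) AND s)   (complement / identity)
= (NOT t AND s OR r) AND NOT t AND (s OR t) AND s   (double negation)
= (NOT t AND s OR r) AND NOT t AND s   (absorption)
= NOT t AND s   (absorption)

NOT t AND s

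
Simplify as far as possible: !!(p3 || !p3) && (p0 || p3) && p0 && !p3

p0 && !p3

!!(p3 || !p3) && (p0 || p3) && p0 && !p3
= (p3 || !p3) && (p0 || p3) && p0 && !p3   [double negation]
= (p0 || p3) && p0 && !p3   [complement / identity]
= p0 && !p3   [absorption]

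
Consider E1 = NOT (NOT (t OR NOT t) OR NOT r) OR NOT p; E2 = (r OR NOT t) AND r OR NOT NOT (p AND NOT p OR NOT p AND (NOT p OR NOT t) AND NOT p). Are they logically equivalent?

Yes

E1: NOT (NOT (t OR NOT t) OR NOT r) OR NOT p
    = (t OR NOT t) AND r OR NOT p   (De Morgan)
    = r OR NOT p   (complement / identity)
E2: (r OR NOT t) AND r OR NOT NOT (p AND NOT p OR NOT p AND (NOT p OR NOT t) AND NOT p)
    = r OR NOT NOT (p AND NOT p OR NOT p AND (NOT p OR NOT t) AND NOT p)   (absorption)
    = r OR NOT NOT (p AND NOT p OR NOT p AND NOT p)   (absorption)
    = r OR NOT NOT NOT p   (distribution)
    = r OR NOT p   (double negation)
Both reduce to r OR NOT p, so they are equivalent.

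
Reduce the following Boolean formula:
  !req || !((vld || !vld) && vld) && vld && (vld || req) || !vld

!req || !vld

!req || !((vld || !vld) && vld) && vld && (vld || req) || !vld
= !req || !((vld || !vld) && vld) && vld || !vld   (absorption)
= !req || !vld && vld || !vld   (complement / identity)
= !req || !vld   (complement / identity)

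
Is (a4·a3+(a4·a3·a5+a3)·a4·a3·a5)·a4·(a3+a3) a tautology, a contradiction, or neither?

neither

(a4·a3+(a4·a3·a5+a3)·a4·a3·a5)·a4·(a3+a3)
= (a4·a3+a4·a3·a5)·a4·(a3+a3)
= a4·a3·a4·(a3+a3)
= a4·a3·a4·a3
= a4·a3
This depends on a3, a4, so it is not a constant.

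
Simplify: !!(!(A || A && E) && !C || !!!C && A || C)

!!(!(A || A && E) && !C || !!!C && A || C)
= !(A || A && E) && !C || !!!C && A || C   [double negation]
= !(A || A && E) && !C || !C && A || C   [double negation]
= !A && !C || !C && A || C   [absorption]
= !C || C   [distribution]
= true   [complement]

true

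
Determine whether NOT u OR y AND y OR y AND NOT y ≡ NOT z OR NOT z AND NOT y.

No

E1: NOT u OR y AND y OR y AND NOT y
    = NOT u OR y   (distribution)
E2: NOT z OR NOT z AND NOT y
    = NOT z   (absorption)
These differ: at u=0, y=1, z=1, E1 = 1 but E2 = 0.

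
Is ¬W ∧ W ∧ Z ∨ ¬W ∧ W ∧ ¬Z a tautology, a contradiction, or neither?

contradiction

¬W ∧ W ∧ Z ∨ ¬W ∧ W ∧ ¬Z
= ¬W ∧ W   (distribution)
= False   (complement)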